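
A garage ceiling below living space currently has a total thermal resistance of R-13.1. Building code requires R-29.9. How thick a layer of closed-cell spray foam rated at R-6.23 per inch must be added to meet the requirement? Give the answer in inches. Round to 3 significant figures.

ΔR = 29.9 − 13.1 = 16.8 ft²·°F·h/BTU
L = ΔR / (R/in) = 16.8/6.23 = 2.697 in

2.70 in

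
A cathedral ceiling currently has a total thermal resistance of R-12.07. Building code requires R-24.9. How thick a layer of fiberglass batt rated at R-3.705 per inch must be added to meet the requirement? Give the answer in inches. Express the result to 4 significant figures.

ΔR = 24.9 − 12.07 = 12.83 ft²·°F·h/BTU
L = ΔR / (R/in) = 12.83/3.705 = 3.4629 in

3.463 in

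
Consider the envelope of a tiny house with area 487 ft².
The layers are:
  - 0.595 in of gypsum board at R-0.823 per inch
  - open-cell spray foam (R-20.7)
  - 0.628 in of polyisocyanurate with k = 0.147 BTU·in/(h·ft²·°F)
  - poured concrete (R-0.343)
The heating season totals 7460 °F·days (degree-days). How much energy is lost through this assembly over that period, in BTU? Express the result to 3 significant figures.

0.595 × 0.823 = 0.4897
0.628/0.147 = 4.272
R_total = 0.4897 + 20.7 + 4.272 + 0.343 = 25.8 ft²·°F·h/BTU
E = A × HDD × 24 / R = 487 × 7460 × 24 / 25.8 = 3379000 BTU

3380000 BTU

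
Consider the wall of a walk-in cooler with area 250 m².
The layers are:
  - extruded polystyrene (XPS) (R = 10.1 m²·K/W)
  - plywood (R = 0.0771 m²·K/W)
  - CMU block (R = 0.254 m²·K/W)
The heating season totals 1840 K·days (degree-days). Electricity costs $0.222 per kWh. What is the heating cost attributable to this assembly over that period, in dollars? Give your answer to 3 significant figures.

235 dollars

R_total = 10.1 + 0.0771 + 0.254 = 10.43 m²·K/W
E = A × HDD × 24 / R / 1000 = 250 × 1840 × 24 / 10.43 / 1000 = 1058 kWh
Cost = 1058 × 0.222 = $235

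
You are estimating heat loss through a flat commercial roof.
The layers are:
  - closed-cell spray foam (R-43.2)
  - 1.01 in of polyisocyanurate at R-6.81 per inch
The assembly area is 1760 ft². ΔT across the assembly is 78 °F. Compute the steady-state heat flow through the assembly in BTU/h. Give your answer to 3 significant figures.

2740 BTU/h

1.01 × 6.81 = 6.878
R_total = 43.2 + 6.878 = 50.08 ft²·°F·h/BTU
Q = A·ΔT/R = 1760 × 78 / 50.08 = 2741 BTU/h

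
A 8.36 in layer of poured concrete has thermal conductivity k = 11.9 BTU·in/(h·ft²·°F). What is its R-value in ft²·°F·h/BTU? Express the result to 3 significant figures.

R = L/k = 8.36/11.9 = 0.7025 ft²·°F·h/BTU

0.703 ft²·°F·h/BTU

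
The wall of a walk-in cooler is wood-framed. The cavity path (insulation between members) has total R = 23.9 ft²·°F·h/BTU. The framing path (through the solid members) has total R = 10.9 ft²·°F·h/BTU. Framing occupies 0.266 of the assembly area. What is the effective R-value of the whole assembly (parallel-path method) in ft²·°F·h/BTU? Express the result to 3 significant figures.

U_eff = 0.734/23.9 + 0.266/10.9 = 0.03071 + 0.0244 = 0.05511
R_eff = 1/U_eff = 18.14 ft²·°F·h/BTU

18.1 ft²·°F·h/BTU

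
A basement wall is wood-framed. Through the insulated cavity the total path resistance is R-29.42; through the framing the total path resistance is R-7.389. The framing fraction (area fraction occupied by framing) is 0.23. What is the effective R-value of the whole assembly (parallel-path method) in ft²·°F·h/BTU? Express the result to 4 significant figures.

17.45 ft²·°F·h/BTU

U_eff = 0.77/29.42 + 0.23/7.389 = 0.026173 + 0.031127 = 0.0573
R_eff = 1/U_eff = 17.452 ft²·°F·h/BTU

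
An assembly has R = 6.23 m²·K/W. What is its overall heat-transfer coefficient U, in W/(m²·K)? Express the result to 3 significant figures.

U = 1/R = 1/6.23 = 0.1605

0.161 W/(m²·K)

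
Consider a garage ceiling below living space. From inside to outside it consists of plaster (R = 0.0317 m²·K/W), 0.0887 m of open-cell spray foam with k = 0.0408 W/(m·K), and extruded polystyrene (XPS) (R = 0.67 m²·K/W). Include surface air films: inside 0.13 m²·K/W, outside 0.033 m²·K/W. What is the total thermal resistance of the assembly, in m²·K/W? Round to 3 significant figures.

3.04 m²·K/W

0.0887/0.0408 = 2.174
R_total = 0.13 + 0.0317 + 2.174 + 0.67 + 0.033 = 3.039 m²·K/W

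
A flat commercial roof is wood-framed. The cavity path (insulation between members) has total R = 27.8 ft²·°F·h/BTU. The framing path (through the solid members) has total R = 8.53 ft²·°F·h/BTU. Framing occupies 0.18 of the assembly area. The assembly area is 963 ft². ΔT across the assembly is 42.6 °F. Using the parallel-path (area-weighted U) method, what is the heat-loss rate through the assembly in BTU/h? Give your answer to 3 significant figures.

2080 BTU/h

U_eff = 0.82/27.8 + 0.18/8.53 = 0.0295 + 0.0211 = 0.0506
R_eff = 1/U_eff = 19.76 ft²·°F·h/BTU
Q = 963 × 42.6 / 19.76 = 2076 BTU/h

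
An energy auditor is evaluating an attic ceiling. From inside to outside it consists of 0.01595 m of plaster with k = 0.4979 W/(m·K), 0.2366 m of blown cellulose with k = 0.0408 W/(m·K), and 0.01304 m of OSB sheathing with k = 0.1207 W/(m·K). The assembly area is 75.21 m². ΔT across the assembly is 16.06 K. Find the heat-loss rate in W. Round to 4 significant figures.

0.01595/0.4979 = 0.032035
0.2366/0.0408 = 5.799
0.01304/0.1207 = 0.10804
R_total = 0.032035 + 5.799 + 0.10804 = 5.9391 m²·K/W
Q = A·ΔT/R = 75.21 × 16.06 / 5.9391 = 203.38 W

203.4 W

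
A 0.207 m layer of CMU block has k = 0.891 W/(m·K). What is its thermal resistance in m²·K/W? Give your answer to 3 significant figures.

0.232 m²·K/W

R = L/k = 0.207/0.891 = 0.2323 m²·K/W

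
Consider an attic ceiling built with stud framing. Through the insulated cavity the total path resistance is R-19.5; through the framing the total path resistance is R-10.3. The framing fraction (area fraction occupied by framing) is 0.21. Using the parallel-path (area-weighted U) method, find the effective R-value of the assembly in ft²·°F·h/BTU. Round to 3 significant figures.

16.4 ft²·°F·h/BTU

U_eff = 0.79/19.5 + 0.21/10.3 = 0.04051 + 0.02039 = 0.0609
R_eff = 1/U_eff = 16.42 ft²·°F·h/BTU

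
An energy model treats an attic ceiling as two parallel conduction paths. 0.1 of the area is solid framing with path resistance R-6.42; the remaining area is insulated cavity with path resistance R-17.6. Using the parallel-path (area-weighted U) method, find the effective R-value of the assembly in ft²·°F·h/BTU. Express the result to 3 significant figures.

U_eff = 0.9/17.6 + 0.1/6.42 = 0.05114 + 0.01558 = 0.06671
R_eff = 1/U_eff = 14.99 ft²·°F·h/BTU

15.0 ft²·°F·h/BTU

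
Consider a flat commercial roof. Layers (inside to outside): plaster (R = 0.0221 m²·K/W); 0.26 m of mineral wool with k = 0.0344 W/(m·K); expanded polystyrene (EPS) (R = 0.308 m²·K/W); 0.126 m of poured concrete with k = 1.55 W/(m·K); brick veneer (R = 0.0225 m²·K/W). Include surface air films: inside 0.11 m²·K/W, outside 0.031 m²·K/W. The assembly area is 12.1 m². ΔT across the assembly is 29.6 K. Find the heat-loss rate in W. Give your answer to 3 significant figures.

44.0 W

0.26/0.0344 = 7.558
0.126/1.55 = 0.08129
R_total = 0.11 + 0.0221 + 7.558 + 0.308 + 0.08129 + 0.0225 + 0.031 = 8.133 m²·K/W
Q = A·ΔT/R = 12.1 × 29.6 / 8.133 = 44.04 W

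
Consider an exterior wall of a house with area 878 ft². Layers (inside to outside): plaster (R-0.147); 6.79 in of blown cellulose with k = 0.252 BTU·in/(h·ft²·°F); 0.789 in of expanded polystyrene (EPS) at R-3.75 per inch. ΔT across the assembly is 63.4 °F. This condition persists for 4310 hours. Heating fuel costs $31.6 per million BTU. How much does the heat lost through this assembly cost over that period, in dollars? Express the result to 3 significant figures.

252 dollars

6.79/0.252 = 26.94
0.789 × 3.75 = 2.959
R_total = 0.147 + 26.94 + 2.959 = 30.05 ft²·°F·h/BTU
Q = 878 × 63.4 / 30.05 = 1852 BTU/h
E = 1852 × 4310 = 7984000 BTU
Cost = 7984000/10⁶ × 31.6 = $252.3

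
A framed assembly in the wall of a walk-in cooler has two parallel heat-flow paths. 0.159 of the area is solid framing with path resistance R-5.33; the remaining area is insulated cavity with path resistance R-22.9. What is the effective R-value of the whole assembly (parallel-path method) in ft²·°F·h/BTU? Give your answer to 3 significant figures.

15.0 ft²·°F·h/BTU

U_eff = 0.841/22.9 + 0.159/5.33 = 0.03672 + 0.02983 = 0.06656
R_eff = 1/U_eff = 15.02 ft²·°F·h/BTU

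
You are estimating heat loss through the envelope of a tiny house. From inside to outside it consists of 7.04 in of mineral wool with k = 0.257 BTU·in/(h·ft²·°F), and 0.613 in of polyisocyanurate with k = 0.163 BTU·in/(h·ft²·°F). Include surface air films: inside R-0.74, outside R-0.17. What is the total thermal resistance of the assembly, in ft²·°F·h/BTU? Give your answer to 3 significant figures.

32.1 ft²·°F·h/BTU

7.04/0.257 = 27.39
0.613/0.163 = 3.761
R_total = 0.74 + 27.39 + 3.761 + 0.17 = 32.06 ft²·°F·h/BTU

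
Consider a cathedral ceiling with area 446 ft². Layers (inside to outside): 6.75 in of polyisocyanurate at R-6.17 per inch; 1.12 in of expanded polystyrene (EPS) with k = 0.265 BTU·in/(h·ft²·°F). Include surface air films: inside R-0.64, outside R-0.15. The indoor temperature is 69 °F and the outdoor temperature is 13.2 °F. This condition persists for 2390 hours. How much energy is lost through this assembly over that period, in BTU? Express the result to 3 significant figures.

1270000 BTU

6.75 × 6.17 = 41.65
1.12/0.265 = 4.226
R_total = 0.64 + 41.65 + 4.226 + 0.15 = 46.66 ft²·°F·h/BTU
Q = 446 × (69 − 13.2) / 46.66 = 533.3 BTU/h
E = 533.3 × 2390 = 1275000 BTU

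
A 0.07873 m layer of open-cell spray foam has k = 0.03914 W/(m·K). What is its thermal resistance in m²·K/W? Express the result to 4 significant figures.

R = L/k = 0.07873/0.03914 = 2.0115 m²·K/W

2.011 m²·K/W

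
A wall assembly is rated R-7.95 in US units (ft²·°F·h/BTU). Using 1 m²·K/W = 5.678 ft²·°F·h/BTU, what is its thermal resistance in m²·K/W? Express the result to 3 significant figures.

R_SI = 7.95/5.678 = 1.4

1.40 m²·K/W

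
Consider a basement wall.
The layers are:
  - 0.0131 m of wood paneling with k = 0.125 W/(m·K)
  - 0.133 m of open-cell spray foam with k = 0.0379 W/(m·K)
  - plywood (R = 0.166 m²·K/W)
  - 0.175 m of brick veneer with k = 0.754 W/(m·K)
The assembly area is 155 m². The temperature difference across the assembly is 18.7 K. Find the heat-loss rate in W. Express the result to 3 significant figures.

0.0131/0.125 = 0.1048
0.133/0.0379 = 3.509
0.175/0.754 = 0.2321
R_total = 0.1048 + 3.509 + 0.166 + 0.2321 = 4.012 m²·K/W
Q = A·ΔT/R = 155 × 18.7 / 4.012 = 722.4 W

722 W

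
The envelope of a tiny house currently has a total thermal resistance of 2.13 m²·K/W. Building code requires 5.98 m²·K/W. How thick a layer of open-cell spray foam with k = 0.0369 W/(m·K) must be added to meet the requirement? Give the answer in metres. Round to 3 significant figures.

ΔR = 5.98 − 2.13 = 3.85 m²·K/W
L = ΔR × k = 3.85 × 0.0369 = 0.1421 m

0.142 m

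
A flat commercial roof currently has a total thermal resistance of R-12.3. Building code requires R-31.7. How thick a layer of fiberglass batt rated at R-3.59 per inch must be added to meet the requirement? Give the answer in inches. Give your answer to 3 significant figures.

5.40 in

ΔR = 31.7 − 12.3 = 19.4 ft²·°F·h/BTU
L = ΔR / (R/in) = 19.4/3.59 = 5.404 in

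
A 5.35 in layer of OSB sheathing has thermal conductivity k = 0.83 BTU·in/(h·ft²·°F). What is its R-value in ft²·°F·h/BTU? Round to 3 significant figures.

6.45 ft²·°F·h/BTU

R = L/k = 5.35/0.83 = 6.446 ft²·°F·h/BTU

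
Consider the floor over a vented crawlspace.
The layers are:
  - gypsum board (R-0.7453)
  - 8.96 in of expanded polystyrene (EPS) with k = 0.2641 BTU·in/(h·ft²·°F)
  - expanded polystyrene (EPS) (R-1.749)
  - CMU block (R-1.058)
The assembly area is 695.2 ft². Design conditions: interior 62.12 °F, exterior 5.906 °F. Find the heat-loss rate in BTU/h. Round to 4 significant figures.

1043 BTU/h

8.96/0.2641 = 33.927
R_total = 0.7453 + 33.927 + 1.749 + 1.058 = 37.479 ft²·°F·h/BTU
Q = A·ΔT/R = 695.2 × (62.12 − 5.906) / 37.479 = 1042.7 BTU/h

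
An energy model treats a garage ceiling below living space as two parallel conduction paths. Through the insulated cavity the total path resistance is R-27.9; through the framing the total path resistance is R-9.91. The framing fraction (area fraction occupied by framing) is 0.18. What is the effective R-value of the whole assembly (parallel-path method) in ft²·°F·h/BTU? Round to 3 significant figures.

21.0 ft²·°F·h/BTU

U_eff = 0.82/27.9 + 0.18/9.91 = 0.02939 + 0.01816 = 0.04755
R_eff = 1/U_eff = 21.03 ft²·°F·h/BTU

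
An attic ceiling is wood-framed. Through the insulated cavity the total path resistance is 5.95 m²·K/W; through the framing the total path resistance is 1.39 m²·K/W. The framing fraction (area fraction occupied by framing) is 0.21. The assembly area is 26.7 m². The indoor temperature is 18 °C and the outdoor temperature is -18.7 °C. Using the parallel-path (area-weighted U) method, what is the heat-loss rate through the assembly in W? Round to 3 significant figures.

278 W

U_eff = 0.79/5.95 + 0.21/1.39 = 0.1328 + 0.1511 = 0.2839
R_eff = 1/U_eff = 3.523 m²·K/W
Q = 26.7 × (18 − (-18.7)) / 3.523 = 278.1 W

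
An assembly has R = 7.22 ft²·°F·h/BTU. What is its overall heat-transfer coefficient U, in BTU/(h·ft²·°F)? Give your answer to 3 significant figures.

0.139 BTU/(h·ft²·°F)

U = 1/R = 1/7.22 = 0.1385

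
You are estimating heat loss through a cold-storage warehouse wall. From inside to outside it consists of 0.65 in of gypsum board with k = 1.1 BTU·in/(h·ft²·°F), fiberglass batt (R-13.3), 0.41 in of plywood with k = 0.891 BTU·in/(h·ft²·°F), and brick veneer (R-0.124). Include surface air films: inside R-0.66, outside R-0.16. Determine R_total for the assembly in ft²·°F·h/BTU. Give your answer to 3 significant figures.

15.3 ft²·°F·h/BTU

0.65/1.1 = 0.5909
0.41/0.891 = 0.4602
R_total = 0.66 + 0.5909 + 13.3 + 0.4602 + 0.124 + 0.16 = 15.3 ft²·°F·h/BTU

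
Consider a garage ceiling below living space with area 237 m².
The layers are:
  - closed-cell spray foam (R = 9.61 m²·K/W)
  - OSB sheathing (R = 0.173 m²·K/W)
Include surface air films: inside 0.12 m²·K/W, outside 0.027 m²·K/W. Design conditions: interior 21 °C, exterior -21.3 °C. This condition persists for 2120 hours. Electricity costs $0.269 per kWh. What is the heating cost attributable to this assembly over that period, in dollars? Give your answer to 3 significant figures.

R_total = 0.12 + 9.61 + 0.173 + 0.027 = 9.93 m²·K/W
Q = 237 × (21 − (-21.3)) / 9.93 = 1010 W
E = 1010 W × 2120 h / 1000 = 2140 kWh
Cost = 2140 × 0.269 = $575.7

576 dollars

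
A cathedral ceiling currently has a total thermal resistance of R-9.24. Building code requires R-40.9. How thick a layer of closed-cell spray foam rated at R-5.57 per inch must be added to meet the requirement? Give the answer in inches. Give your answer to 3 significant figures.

ΔR = 40.9 − 9.24 = 31.66 ft²·°F·h/BTU
L = ΔR / (R/in) = 31.66/5.57 = 5.684 in

5.68 in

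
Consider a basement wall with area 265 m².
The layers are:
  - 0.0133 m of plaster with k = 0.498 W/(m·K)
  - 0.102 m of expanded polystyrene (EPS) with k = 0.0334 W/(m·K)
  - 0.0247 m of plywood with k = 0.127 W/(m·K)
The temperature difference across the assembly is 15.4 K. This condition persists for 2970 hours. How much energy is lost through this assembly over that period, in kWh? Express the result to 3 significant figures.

3700 kWh

0.0133/0.498 = 0.02671
0.102/0.0334 = 3.054
0.0247/0.127 = 0.1945
R_total = 0.02671 + 3.054 + 0.1945 = 3.275 m²·K/W
Q = 265 × 15.4 / 3.275 = 1246 W
E = 1246 W × 2970 h / 1000 = 3701 kWh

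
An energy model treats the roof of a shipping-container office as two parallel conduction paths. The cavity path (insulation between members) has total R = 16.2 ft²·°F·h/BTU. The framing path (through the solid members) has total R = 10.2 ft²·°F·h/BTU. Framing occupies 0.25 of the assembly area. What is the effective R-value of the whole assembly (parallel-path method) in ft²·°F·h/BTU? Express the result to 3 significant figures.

14.1 ft²·°F·h/BTU

U_eff = 0.75/16.2 + 0.25/10.2 = 0.0463 + 0.02451 = 0.07081
R_eff = 1/U_eff = 14.12 ft²·°F·h/BTU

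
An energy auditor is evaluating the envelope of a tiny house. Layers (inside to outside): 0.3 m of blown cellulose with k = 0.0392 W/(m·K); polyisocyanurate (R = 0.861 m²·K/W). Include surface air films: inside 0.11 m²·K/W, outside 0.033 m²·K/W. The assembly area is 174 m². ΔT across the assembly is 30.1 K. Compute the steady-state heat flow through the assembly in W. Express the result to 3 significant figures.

605 W

0.3/0.0392 = 7.653
R_total = 0.11 + 7.653 + 0.861 + 0.033 = 8.657 m²·K/W
Q = A·ΔT/R = 174 × 30.1 / 8.657 = 605 W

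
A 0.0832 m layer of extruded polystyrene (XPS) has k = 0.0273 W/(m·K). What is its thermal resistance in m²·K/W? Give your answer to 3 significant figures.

3.05 m²·K/W

R = L/k = 0.0832/0.0273 = 3.048 m²·K/W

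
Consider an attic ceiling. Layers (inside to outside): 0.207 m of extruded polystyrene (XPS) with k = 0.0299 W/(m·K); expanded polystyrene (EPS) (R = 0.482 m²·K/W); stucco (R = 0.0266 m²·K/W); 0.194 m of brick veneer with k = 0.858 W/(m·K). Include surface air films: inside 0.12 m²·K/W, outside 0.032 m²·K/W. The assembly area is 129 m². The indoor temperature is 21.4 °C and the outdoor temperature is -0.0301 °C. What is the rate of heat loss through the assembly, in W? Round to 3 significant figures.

0.207/0.0299 = 6.923
0.194/0.858 = 0.2261
R_total = 0.12 + 6.923 + 0.482 + 0.0266 + 0.2261 + 0.032 = 7.81 m²·K/W
Q = A·ΔT/R = 129 × (21.4 − (-0.0301)) / 7.81 = 354 W

354 W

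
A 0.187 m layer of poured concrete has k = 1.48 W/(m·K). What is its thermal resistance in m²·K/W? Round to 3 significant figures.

0.126 m²·K/W

R = L/k = 0.187/1.48 = 0.1264 m²·K/W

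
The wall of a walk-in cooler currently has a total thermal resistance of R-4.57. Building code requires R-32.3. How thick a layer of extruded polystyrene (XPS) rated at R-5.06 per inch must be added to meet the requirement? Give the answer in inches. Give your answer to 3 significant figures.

ΔR = 32.3 − 4.57 = 27.73 ft²·°F·h/BTU
L = ΔR / (R/in) = 27.73/5.06 = 5.48 in

5.48 in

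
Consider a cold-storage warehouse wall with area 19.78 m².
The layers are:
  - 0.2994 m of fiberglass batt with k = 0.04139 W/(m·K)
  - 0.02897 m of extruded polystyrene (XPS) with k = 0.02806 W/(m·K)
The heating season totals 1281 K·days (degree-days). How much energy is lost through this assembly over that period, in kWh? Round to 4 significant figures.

0.2994/0.04139 = 7.2336
0.02897/0.02806 = 1.0324
R_total = 7.2336 + 1.0324 = 8.2661 m²·K/W
E = A × HDD × 24 / R / 1000 = 19.78 × 1281 × 24 / 8.2661 / 1000 = 73.568 kWh

73.57 kWh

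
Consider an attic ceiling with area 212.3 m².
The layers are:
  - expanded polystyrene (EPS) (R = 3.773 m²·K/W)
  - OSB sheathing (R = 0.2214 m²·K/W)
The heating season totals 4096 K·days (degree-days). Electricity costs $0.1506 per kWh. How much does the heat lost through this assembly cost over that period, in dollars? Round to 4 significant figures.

R_total = 3.773 + 0.2214 = 3.9944 m²·K/W
E = A × HDD × 24 / R / 1000 = 212.3 × 4096 × 24 / 3.9944 / 1000 = 5224.8 kWh
Cost = 5224.8 × 0.1506 = $786.85

786.9 dollars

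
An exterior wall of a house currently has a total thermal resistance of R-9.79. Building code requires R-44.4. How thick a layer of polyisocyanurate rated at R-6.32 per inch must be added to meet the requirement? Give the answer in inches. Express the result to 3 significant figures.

5.48 in

ΔR = 44.4 − 9.79 = 34.61 ft²·°F·h/BTU
L = ΔR / (R/in) = 34.61/6.32 = 5.476 in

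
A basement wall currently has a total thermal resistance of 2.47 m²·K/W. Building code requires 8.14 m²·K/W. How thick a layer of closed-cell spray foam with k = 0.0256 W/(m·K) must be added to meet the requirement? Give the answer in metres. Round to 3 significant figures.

0.145 m

ΔR = 8.14 − 2.47 = 5.67 m²·K/W
L = ΔR × k = 5.67 × 0.0256 = 0.1452 m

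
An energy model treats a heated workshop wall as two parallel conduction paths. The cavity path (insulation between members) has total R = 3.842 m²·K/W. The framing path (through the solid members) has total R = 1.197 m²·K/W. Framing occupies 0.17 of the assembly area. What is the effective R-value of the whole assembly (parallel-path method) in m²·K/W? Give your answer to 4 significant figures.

U_eff = 0.83/3.842 + 0.17/1.197 = 0.21603 + 0.14202 = 0.35806
R_eff = 1/U_eff = 2.7929 m²·K/W

2.793 m²·K/W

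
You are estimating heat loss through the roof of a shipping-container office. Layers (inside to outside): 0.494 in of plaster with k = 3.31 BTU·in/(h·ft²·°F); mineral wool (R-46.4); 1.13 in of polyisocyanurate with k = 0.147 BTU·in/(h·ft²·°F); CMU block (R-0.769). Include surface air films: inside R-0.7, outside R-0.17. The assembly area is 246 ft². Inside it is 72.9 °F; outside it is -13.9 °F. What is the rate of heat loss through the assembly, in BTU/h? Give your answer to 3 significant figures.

382 BTU/h

0.494/3.31 = 0.1492
1.13/0.147 = 7.687
R_total = 0.7 + 0.1492 + 46.4 + 7.687 + 0.769 + 0.17 = 55.88 ft²·°F·h/BTU
Q = A·ΔT/R = 246 × (72.9 − (-13.9)) / 55.88 = 382.2 BTU/h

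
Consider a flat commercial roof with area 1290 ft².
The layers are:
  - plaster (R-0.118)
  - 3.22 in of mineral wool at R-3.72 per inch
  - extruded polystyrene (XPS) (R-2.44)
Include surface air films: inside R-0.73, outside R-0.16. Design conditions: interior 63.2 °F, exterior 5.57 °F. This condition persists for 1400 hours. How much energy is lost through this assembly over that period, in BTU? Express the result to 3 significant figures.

3.22 × 3.72 = 11.98
R_total = 0.73 + 0.118 + 11.98 + 2.44 + 0.16 = 15.43 ft²·°F·h/BTU
Q = 1290 × (63.2 − 5.57) / 15.43 = 4819 BTU/h
E = 4819 × 1400 = 6747000 BTU

6750000 BTU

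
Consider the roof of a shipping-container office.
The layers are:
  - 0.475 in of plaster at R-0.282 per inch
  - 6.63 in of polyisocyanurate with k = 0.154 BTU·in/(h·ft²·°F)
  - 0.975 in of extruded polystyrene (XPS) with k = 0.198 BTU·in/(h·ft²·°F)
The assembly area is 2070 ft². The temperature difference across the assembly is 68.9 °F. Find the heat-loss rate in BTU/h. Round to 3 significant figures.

2960 BTU/h

0.475 × 0.282 = 0.1339
6.63/0.154 = 43.05
0.975/0.198 = 4.924
R_total = 0.1339 + 43.05 + 4.924 = 48.11 ft²·°F·h/BTU
Q = A·ΔT/R = 2070 × 68.9 / 48.11 = 2965 BTU/h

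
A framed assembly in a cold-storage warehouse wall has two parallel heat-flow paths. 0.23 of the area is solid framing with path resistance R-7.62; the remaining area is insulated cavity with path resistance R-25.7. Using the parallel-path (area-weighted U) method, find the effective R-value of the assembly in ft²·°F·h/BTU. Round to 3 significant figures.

U_eff = 0.77/25.7 + 0.23/7.62 = 0.02996 + 0.03018 = 0.06014
R_eff = 1/U_eff = 16.63 ft²·°F·h/BTU

16.6 ft²·°F·h/BTU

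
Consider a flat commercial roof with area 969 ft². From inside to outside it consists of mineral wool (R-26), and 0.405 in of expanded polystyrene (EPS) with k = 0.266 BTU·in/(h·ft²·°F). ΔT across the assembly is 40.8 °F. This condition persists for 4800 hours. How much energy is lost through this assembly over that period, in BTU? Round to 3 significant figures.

6900000 BTU

0.405/0.266 = 1.523
R_total = 26 + 1.523 = 27.52 ft²·°F·h/BTU
Q = 969 × 40.8 / 27.52 = 1436 BTU/h
E = 1436 × 4800 = 6895000 BTU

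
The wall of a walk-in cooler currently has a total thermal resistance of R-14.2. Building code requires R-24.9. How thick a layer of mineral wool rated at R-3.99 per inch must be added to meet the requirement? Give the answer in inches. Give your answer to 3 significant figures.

2.68 in

ΔR = 24.9 − 14.2 = 10.7 ft²·°F·h/BTU
L = ΔR / (R/in) = 10.7/3.99 = 2.682 in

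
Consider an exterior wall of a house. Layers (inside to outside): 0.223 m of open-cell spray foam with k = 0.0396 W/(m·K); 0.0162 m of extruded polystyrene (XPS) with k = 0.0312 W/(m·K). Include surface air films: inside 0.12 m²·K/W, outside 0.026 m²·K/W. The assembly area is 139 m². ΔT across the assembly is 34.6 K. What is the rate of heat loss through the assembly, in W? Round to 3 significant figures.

764 W

0.223/0.0396 = 5.631
0.0162/0.0312 = 0.5192
R_total = 0.12 + 5.631 + 0.5192 + 0.026 = 6.297 m²·K/W
Q = A·ΔT/R = 139 × 34.6 / 6.297 = 763.8 W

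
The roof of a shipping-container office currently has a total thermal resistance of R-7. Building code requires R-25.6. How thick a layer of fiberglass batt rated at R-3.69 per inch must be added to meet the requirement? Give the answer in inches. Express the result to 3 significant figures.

ΔR = 25.6 − 7 = 18.6 ft²·°F·h/BTU
L = ΔR / (R/in) = 18.6/3.69 = 5.041 in

5.04 in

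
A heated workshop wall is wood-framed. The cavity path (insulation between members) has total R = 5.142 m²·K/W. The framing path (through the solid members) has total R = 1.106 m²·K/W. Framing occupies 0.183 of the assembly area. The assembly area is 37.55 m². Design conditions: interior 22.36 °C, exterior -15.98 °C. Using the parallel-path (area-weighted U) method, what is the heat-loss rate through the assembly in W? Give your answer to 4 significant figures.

U_eff = 0.817/5.142 + 0.183/1.106 = 0.15889 + 0.16546 = 0.32435
R_eff = 1/U_eff = 3.0831 m²·K/W
Q = 37.55 × (22.36 − (-15.98)) / 3.0831 = 466.95 W

467.0 W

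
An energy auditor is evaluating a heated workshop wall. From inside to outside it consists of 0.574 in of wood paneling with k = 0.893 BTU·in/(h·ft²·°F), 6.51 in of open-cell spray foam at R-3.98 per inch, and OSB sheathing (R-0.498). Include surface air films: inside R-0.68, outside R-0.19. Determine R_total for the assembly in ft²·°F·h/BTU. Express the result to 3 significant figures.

27.9 ft²·°F·h/BTU

0.574/0.893 = 0.6428
6.51 × 3.98 = 25.91
R_total = 0.68 + 0.6428 + 25.91 + 0.498 + 0.19 = 27.92 ft²·°F·h/BTU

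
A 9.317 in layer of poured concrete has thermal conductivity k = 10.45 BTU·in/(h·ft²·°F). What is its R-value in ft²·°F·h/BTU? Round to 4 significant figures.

R = L/k = 9.317/10.45 = 0.89158 ft²·°F·h/BTU

0.8916 ft²·°F·h/BTU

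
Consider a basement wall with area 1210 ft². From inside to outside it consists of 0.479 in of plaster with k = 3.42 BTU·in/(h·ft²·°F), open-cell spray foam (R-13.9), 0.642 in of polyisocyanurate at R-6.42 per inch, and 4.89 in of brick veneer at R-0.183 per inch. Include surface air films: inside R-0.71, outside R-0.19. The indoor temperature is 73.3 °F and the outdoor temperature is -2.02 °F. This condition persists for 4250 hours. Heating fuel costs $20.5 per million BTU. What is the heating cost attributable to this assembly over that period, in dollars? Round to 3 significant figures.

398 dollars

0.479/3.42 = 0.1401
0.642 × 6.42 = 4.122
4.89 × 0.183 = 0.8949
R_total = 0.71 + 0.1401 + 13.9 + 4.122 + 0.8949 + 0.19 = 19.96 ft²·°F·h/BTU
Q = 1210 × (73.3 − (-2.02)) / 19.96 = 4567 BTU/h
E = 4567 × 4250 = 19410000 BTU
Cost = 19410000/10⁶ × 20.5 = $397.9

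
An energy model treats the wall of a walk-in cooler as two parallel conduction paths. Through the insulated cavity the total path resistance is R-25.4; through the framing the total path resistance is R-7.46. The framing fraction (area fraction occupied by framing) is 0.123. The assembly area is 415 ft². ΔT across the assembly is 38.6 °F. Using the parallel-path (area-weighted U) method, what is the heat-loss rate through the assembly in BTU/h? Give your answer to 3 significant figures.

817 BTU/h

U_eff = 0.877/25.4 + 0.123/7.46 = 0.03453 + 0.01649 = 0.05102
R_eff = 1/U_eff = 19.6 ft²·°F·h/BTU
Q = 415 × 38.6 / 19.6 = 817.2 BTU/h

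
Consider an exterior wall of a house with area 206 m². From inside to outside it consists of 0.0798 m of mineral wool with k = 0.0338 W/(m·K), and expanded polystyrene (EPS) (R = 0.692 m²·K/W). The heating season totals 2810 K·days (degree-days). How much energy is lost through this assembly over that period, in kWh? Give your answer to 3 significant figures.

4550 kWh

0.0798/0.0338 = 2.361
R_total = 2.361 + 0.692 = 3.053 m²·K/W
E = A × HDD × 24 / R / 1000 = 206 × 2810 × 24 / 3.053 / 1000 = 4551 kWh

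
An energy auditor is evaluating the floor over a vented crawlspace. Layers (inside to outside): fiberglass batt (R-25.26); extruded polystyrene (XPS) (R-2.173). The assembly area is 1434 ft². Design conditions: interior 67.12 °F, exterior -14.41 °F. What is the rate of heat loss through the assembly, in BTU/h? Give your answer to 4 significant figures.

4262 BTU/h

R_total = 25.26 + 2.173 = 27.433 ft²·°F·h/BTU
Q = A·ΔT/R = 1434 × (67.12 − (-14.41)) / 27.433 = 4261.8 BTU/h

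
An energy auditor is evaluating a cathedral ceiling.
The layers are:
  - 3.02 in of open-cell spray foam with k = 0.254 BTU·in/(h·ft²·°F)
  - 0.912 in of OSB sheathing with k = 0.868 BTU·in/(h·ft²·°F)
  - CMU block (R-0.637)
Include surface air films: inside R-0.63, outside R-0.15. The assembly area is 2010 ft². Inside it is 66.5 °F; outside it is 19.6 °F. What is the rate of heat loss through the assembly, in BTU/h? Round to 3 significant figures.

6570 BTU/h

3.02/0.254 = 11.89
0.912/0.868 = 1.051
R_total = 0.63 + 11.89 + 1.051 + 0.637 + 0.15 = 14.36 ft²·°F·h/BTU
Q = A·ΔT/R = 2010 × (66.5 − 19.6) / 14.36 = 6566 BTU/h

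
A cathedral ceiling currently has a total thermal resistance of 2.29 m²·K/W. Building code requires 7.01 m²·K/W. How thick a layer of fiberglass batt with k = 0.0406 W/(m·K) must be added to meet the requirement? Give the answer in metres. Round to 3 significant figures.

0.192 m

ΔR = 7.01 − 2.29 = 4.72 m²·K/W
L = ΔR × k = 4.72 × 0.0406 = 0.1916 m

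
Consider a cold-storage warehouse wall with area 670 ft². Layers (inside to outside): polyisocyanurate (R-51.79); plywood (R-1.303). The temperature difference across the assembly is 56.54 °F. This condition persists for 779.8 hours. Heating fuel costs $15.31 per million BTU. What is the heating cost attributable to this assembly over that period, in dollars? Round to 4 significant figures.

8.518 dollars

R_total = 51.79 + 1.303 = 53.093 ft²·°F·h/BTU
Q = 670 × 56.54 / 53.093 = 713.5 BTU/h
E = 713.5 × 779.8 = 556390 BTU
Cost = 556390/10⁶ × 15.31 = $8.5183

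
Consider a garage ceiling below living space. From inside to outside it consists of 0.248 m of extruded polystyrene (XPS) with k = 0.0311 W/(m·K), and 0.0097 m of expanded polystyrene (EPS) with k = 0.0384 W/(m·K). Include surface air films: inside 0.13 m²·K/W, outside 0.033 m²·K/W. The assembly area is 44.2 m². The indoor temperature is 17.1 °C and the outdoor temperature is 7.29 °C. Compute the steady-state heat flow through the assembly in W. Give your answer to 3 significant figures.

0.248/0.0311 = 7.974
0.0097/0.0384 = 0.2526
R_total = 0.13 + 7.974 + 0.2526 + 0.033 = 8.39 m²·K/W
Q = A·ΔT/R = 44.2 × (17.1 − 7.29) / 8.39 = 51.68 W

51.7 W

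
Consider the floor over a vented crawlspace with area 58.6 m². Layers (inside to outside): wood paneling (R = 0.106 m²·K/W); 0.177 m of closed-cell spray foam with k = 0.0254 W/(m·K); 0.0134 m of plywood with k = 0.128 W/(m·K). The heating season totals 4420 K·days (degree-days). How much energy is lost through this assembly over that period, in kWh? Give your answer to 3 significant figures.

866 kWh

0.177/0.0254 = 6.969
0.0134/0.128 = 0.1047
R_total = 0.106 + 6.969 + 0.1047 = 7.179 m²·K/W
E = A × HDD × 24 / R / 1000 = 58.6 × 4420 × 24 / 7.179 / 1000 = 865.9 kWh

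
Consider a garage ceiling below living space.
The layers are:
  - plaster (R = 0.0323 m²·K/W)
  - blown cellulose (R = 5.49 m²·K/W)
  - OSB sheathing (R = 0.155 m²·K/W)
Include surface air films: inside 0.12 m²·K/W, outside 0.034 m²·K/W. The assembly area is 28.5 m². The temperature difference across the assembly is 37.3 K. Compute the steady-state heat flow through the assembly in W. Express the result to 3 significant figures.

182 W

R_total = 0.12 + 0.0323 + 5.49 + 0.155 + 0.034 = 5.831 m²·K/W
Q = A·ΔT/R = 28.5 × 37.3 / 5.831 = 182.3 W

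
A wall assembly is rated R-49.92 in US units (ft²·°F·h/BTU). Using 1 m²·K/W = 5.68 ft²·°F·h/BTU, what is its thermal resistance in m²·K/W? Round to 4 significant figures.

R_SI = 49.92/5.68 = 8.7887

8.789 m²·K/W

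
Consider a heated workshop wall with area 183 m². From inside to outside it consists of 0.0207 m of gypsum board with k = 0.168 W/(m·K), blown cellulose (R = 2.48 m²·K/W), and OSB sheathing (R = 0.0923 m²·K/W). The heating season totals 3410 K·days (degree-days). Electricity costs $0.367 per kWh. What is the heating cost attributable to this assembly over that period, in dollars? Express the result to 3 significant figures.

2040 dollars

0.0207/0.168 = 0.1232
R_total = 0.1232 + 2.48 + 0.0923 = 2.696 m²·K/W
E = A × HDD × 24 / R / 1000 = 183 × 3410 × 24 / 2.696 / 1000 = 5556 kWh
Cost = 5556 × 0.367 = $2039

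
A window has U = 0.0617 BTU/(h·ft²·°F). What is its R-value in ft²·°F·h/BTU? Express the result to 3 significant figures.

16.2 ft²·°F·h/BTU

R = 1/U = 1/0.0617 = 16.21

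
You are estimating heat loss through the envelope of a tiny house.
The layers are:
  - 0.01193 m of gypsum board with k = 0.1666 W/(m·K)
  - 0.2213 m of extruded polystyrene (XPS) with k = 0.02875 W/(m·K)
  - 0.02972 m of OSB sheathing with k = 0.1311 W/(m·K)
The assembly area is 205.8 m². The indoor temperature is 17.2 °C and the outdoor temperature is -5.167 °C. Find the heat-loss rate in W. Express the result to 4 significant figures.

0.01193/0.1666 = 0.071609
0.2213/0.02875 = 7.6974
0.02972/0.1311 = 0.2267
R_total = 0.071609 + 7.6974 + 0.2267 = 7.9957 m²·K/W
Q = A·ΔT/R = 205.8 × (17.2 − (-5.167)) / 7.9957 = 575.7 W

575.7 W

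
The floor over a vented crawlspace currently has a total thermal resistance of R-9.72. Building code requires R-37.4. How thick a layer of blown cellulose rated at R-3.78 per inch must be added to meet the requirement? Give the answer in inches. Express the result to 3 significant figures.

ΔR = 37.4 − 9.72 = 27.68 ft²·°F·h/BTU
L = ΔR / (R/in) = 27.68/3.78 = 7.323 in

7.32 in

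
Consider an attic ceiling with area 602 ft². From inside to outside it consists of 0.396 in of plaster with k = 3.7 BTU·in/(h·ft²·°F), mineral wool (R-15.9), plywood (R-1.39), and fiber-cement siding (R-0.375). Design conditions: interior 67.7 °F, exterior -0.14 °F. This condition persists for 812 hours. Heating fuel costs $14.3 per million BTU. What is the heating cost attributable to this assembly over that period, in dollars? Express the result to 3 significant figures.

0.396/3.7 = 0.107
R_total = 0.107 + 15.9 + 1.39 + 0.375 = 17.77 ft²·°F·h/BTU
Q = 602 × (67.7 − (-0.14)) / 17.77 = 2298 BTU/h
E = 2298 × 812 = 1866000 BTU
Cost = 1866000/10⁶ × 14.3 = $26.68

26.7 dollars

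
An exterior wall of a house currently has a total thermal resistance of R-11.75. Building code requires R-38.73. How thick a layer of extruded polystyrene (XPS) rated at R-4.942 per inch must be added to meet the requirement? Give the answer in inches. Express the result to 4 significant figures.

ΔR = 38.73 − 11.75 = 26.98 ft²·°F·h/BTU
L = ΔR / (R/in) = 26.98/4.942 = 5.4593 in

5.459 in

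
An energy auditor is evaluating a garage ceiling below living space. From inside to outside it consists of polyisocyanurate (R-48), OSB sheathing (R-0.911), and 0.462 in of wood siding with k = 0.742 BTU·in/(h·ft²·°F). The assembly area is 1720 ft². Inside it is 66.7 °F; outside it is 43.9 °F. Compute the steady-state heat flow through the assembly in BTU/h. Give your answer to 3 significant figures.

0.462/0.742 = 0.6226
R_total = 48 + 0.911 + 0.6226 = 49.53 ft²·°F·h/BTU
Q = A·ΔT/R = 1720 × (66.7 − 43.9) / 49.53 = 791.7 BTU/h

792 BTU/h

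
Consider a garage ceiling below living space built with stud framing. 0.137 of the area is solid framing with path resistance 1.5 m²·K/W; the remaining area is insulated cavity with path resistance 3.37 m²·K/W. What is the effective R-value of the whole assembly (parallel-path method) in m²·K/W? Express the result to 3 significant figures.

U_eff = 0.863/3.37 + 0.137/1.5 = 0.2561 + 0.09133 = 0.3474
R_eff = 1/U_eff = 2.878 m²·K/W

2.88 m²·K/W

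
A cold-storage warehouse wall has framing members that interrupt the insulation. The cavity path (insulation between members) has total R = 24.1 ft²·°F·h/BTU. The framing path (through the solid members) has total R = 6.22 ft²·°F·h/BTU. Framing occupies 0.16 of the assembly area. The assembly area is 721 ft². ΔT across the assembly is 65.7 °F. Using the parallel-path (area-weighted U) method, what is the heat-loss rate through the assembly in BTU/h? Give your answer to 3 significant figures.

2870 BTU/h

U_eff = 0.84/24.1 + 0.16/6.22 = 0.03485 + 0.02572 = 0.06058
R_eff = 1/U_eff = 16.51 ft²·°F·h/BTU
Q = 721 × 65.7 / 16.51 = 2870 BTU/h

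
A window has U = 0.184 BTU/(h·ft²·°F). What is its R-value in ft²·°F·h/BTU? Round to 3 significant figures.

R = 1/U = 1/0.184 = 5.435

5.43 ft²·°F·h/BTU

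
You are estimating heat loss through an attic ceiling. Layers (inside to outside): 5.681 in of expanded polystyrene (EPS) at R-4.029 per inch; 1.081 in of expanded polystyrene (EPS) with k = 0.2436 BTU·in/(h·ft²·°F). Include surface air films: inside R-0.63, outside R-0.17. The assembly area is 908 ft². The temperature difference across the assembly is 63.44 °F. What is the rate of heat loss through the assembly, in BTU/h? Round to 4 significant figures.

5.681 × 4.029 = 22.889
1.081/0.2436 = 4.4376
R_total = 0.63 + 22.889 + 4.4376 + 0.17 = 28.126 ft²·°F·h/BTU
Q = A·ΔT/R = 908 × 63.44 / 28.126 = 2048 BTU/h

2048 BTU/h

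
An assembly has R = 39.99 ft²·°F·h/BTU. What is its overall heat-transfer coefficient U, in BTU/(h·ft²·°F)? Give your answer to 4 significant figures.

0.02501 BTU/(h·ft²·°F)

U = 1/R = 1/39.99 = 0.025006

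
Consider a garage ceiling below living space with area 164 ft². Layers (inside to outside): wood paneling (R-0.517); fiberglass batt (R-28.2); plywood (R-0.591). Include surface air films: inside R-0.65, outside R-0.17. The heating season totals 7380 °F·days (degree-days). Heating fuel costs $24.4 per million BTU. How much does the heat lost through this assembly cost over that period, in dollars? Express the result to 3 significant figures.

R_total = 0.65 + 0.517 + 28.2 + 0.591 + 0.17 = 30.13 ft²·°F·h/BTU
E = A × HDD × 24 / R = 164 × 7380 × 24 / 30.13 = 964100 BTU
Cost = 964100/10⁶ × 24.4 = $23.53

23.5 dollars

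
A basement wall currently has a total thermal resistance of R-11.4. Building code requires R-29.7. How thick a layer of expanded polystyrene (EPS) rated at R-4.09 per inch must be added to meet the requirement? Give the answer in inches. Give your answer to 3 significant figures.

ΔR = 29.7 − 11.4 = 18.3 ft²·°F·h/BTU
L = ΔR / (R/in) = 18.3/4.09 = 4.474 in

4.47 in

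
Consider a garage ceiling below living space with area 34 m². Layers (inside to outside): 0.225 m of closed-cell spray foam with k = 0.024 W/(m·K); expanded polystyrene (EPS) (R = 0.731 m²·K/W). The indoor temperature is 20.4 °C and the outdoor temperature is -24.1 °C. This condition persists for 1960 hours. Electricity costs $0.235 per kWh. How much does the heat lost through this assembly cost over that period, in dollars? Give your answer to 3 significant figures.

0.225/0.024 = 9.375
R_total = 9.375 + 0.731 = 10.11 m²·K/W
Q = 34 × (20.4 − (-24.1)) / 10.11 = 149.7 W
E = 149.7 W × 1960 h / 1000 = 293.4 kWh
Cost = 293.4 × 0.235 = $68.96

69.0 dollars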